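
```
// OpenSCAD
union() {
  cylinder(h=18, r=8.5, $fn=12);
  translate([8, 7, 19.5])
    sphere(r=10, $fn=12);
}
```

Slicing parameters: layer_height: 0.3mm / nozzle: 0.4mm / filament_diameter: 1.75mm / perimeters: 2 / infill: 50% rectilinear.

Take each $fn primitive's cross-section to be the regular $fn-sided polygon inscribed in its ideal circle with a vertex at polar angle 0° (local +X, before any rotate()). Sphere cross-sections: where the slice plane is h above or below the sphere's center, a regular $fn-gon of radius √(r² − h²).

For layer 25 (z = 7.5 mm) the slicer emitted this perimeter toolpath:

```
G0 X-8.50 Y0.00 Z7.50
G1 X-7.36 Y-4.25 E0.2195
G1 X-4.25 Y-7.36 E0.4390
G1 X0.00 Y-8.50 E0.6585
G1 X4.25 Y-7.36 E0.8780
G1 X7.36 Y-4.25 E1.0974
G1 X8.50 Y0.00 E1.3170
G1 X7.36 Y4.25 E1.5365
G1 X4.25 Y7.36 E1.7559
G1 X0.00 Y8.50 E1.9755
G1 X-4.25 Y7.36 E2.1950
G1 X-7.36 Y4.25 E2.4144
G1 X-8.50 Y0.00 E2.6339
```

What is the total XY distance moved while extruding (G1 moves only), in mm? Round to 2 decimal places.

52.79 mm

Sum the Euclidean lengths of each G1 segment: total = 52.79 mm.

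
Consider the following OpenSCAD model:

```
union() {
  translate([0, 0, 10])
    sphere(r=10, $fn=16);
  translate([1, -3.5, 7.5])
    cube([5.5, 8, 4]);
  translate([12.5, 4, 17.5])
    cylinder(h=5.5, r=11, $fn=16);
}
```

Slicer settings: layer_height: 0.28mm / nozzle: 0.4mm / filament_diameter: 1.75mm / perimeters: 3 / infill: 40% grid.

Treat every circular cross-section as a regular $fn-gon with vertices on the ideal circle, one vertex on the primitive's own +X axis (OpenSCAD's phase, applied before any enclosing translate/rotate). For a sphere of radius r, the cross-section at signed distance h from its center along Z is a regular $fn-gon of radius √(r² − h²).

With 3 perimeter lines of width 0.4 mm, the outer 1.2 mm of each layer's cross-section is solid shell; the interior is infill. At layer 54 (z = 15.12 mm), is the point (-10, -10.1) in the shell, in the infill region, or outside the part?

At z = 15.12 mm: the r=10 sphere contributes a regular 16-gon of circumradius √(10²−5.12²) = 8.590; the cube at (1, -3.5) is absent (z outside [7.5, 11.5]); the cylinder at (12.5, 4) is not intersected at this z (z outside [17.5, 23]); Taking the union: only the r=10 sphere is present, so the union is just that shape — 1 connected region. Overall, the cross-section is a single solid region. The nearest boundary edge runs (-7.94, -3.29)→(-6.07, -6.07); distance from the point to it = 5.62 mm. The point is not inside any of the regions above, so it lies outside the cross-section (5.62 mm from the nearest boundary).

outside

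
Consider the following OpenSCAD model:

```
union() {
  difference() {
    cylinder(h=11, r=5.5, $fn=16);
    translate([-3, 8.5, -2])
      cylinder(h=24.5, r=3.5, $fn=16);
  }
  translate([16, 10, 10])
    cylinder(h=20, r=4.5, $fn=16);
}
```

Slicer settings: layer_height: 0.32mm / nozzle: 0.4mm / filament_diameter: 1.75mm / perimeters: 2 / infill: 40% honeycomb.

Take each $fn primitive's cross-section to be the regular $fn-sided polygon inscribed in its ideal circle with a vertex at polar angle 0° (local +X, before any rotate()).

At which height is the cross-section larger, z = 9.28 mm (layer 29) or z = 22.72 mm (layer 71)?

Layer 29 (z = 9.28): the cylinder: section is a regular 16-gon, circumradius r=5.5 (area = (16/2)·5.500²·sin(360°/16) = 92.61 mm²); the r=3.5 cylinder at (-3, 8.5) contributes a regular 16-gon of circumradius 3.5 (area = (16/2)·3.500²·sin(360°/16) = 37.50 mm²); After the difference (first − rest): starting from the r=5.5 cylinder (92.61 mm²), the r=3.5 cylinder at (-3, 8.5) misses the remaining region (no effect) — area = 92.61 mm²; the cylinder at (16, 10) does not reach this height (z outside [10, 30]); Merging all regions: only that combined region is present, so the union is just that shape — area = 92.61 mm². So its area = 92.61 mm². Layer 71 (z = 22.72): the cylinder is absent (z outside [0, 11]); the cylinder at (-3, 8.5) is absent (z outside [-2, 22.5]); Taking the first minus the rest: the first operand is absent here, so nothing remains; the cylinder at (16, 10): section is a regular 16-gon, circumradius r=4.5 (area = (16/2)·4.500²·sin(360°/16) = 61.99 mm²); Merging all regions: only the r=4.5 cylinder at (16, 10) is present, so the union is just that shape — area = 61.99 mm². So its area = 61.99 mm². Layer 29 is larger (92.61 vs 61.99 mm²).

layer 29 (z = 9.28 mm)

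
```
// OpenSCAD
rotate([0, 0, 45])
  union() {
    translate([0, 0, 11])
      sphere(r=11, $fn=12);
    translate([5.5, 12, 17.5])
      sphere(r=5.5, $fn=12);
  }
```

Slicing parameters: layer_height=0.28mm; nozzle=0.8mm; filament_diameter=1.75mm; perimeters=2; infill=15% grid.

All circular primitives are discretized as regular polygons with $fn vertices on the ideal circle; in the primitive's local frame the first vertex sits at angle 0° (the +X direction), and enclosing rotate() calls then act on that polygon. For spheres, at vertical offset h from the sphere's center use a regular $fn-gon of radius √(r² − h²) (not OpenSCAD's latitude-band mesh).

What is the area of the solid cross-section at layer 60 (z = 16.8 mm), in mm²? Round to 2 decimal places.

At z = 16.8 mm: the sphere: section is a regular 12-gon, circumradius = √(r²−h²) = √(11²−5.8²) = 9.347 (area = (12/2)·9.347²·sin(360°/12) = 262.08 mm²); the r=5.5 sphere at (5.5, 12) slices to a regular 12-gon of circumradius 5.455 (√(r²−h²) with h=0.7 from center) (area = (12/2)·5.455²·sin(360°/12) = 89.28 mm²); Taking the union: the regions partially overlap — summed areas 351.36 mm² minus the doubly-counted overlap 4.78 mm² gives 346.58 mm² — area = 346.58 mm²; (rotated 45° about Z; rotation is an isometry so areas/perimeters/island counts are preserved). Overall, the cross-section is a single solid region. Net area = 346.58 mm².

346.58 mm²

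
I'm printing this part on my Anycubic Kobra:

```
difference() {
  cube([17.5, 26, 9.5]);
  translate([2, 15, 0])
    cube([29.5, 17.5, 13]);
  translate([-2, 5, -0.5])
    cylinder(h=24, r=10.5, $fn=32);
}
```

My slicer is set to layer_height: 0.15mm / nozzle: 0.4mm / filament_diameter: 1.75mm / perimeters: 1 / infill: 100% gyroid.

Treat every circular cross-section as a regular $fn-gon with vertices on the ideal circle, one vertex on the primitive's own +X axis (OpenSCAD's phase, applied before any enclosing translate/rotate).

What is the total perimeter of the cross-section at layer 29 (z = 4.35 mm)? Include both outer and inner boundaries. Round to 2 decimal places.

84.21 mm

At z = 4.35 mm: the cube (footprint 17.5×26) is included at this height (perimeter 87.00 mm); the cube at (2, 15) (footprint 29.5×17.5) is included at this height (perimeter 94.00 mm); the cylinder at (-2, 5): section is a regular 32-gon, circumradius r=10.5 (perimeter = 2·32·10.500·sin(180°/32) = 65.87 mm); Subtracting the remaining from the first: starting from the 17.5×26 cube, the 29.5×17.5 cube at (2, 15) partially overlaps it — only the 170.50 mm² overlap (of its 516.25 mm²) is removed, clipping the outline; the r=10.5 cylinder at (-2, 5) partially overlaps it — only the 105.50 mm² overlap (of its 344.14 mm²) is removed, clipping the outline — boundary = 84.21 mm. Overall, the cross-section is a single solid region. Total boundary length (outer) = 84.21 mm.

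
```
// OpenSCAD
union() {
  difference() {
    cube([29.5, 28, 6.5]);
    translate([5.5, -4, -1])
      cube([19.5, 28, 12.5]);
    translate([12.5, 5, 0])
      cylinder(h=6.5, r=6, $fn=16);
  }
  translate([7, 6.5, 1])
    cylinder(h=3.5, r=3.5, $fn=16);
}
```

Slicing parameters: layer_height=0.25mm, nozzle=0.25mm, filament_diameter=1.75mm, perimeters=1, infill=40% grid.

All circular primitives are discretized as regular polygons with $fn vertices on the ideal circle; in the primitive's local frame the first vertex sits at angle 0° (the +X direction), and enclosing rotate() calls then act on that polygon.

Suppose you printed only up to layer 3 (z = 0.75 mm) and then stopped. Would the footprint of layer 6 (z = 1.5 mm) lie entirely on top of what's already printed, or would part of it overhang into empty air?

part overhangs

Compare the two slices. At z = 0.75: the 29.5×28 cube contributes its full rectangle (area 826.00 mm²); the cube at (5.5, -4) is present — its section is the full 19.5×28 rectangle (area 546.00 mm²); the r=6 cylinder at (12.5, 5) contributes a regular 16-gon of circumradius 6 (area = (16/2)·6.000²·sin(360°/16) = 110.21 mm²); After the difference (first − rest): starting from the 29.5×28 cube (826.00 mm²), the 19.5×28 cube at (5.5, -4) partially overlaps it — only the 468.00 mm² overlap (of its 546.00 mm²) is removed, clipping the outline; the r=6 cylinder at (12.5, 5) misses the remaining region (no effect) — area = 358.00 mm²; the cylinder at (7, 6.5) is not intersected at this z (z outside [1, 4.5]); Combining (union): only the result so far is present, so the union is just that shape — area = 358.00 mm². At z = 1.5: the cube is present — its section is the full 29.5×28 rectangle (area 826.00 mm²); the cube at (5.5, -4) (footprint 19.5×28) is included at this height (area 546.00 mm²); the r=6 cylinder at (12.5, 5) gives a regular 16-gon of circumradius 6 (constant along its height) (area = (16/2)·6.000²·sin(360°/16) = 110.21 mm²); After the difference (first − rest): starting from the 29.5×28 cube (826.00 mm²), the 19.5×28 cube at (5.5, -4) partially overlaps it — only the 468.00 mm² overlap (of its 546.00 mm²) is removed, clipping the outline; the r=6 cylinder at (12.5, 5) misses the remaining region (no effect) — area = 358.00 mm²; the cylinder at (7, 6.5): section is a regular 16-gon, circumradius r=3.5 (area = (16/2)·3.500²·sin(360°/16) = 37.50 mm²); Combining (union): the regions partially overlap — summed areas 395.50 mm² minus the doubly-counted overlap 8.71 mm² gives 386.79 mm² — area = 386.79 mm². Checking containment: at z = 1.5 the cross-section extends beyond the z = 0.75 cross-section by about 28.79 mm².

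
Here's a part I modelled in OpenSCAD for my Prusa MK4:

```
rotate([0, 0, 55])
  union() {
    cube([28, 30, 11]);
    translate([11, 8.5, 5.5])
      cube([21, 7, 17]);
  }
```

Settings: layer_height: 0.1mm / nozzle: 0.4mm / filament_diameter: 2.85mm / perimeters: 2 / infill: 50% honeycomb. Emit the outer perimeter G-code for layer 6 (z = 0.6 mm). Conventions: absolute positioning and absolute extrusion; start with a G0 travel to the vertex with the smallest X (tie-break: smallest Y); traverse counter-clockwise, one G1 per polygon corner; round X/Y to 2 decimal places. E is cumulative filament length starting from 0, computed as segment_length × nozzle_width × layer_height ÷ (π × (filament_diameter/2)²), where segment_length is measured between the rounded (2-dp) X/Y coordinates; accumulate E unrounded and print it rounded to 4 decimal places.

G0 X-24.57 Y17.21 Z0.60
G1 X0.00 Y0.00 E0.1881
G1 X16.06 Y22.94 E0.3637
G1 X-8.51 Y40.14 E0.5517
G1 X-24.57 Y17.21 E0.7273

At z = 0.6 mm: the cube is present — its section is the full 28×30 rectangle; the cube at (11, 8.5) does not reach this height (z outside [5.5, 22.5]); Merging all regions: only the 28×30 cube is present, so the union is just that shape — 1 connected region; (rotated 55° about Z; rotation is an isometry so areas/perimeters/island counts are preserved). The outline is a single polygon with 4 vertices. Extrusion per mm of travel: 0.4 × 0.1 / (π × 1.425²) = 0.006270. Accumulating E over each segment gives final E = 0.7273.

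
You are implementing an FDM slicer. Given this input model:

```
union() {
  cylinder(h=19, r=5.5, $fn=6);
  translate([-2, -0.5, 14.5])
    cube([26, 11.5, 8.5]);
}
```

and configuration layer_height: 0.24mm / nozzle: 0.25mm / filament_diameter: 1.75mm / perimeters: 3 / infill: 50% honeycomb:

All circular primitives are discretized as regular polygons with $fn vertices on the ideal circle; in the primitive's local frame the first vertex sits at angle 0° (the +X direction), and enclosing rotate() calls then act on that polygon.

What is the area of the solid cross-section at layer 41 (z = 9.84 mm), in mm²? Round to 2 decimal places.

At z = 9.84 mm: the cylinder: section is a regular 6-gon, circumradius r=5.5 (area = (6/2)·5.500²·sin(360°/6) = 78.59 mm²); the cube at (-2, -0.5) is not intersected at this z (z outside [14.5, 23]); Combining (union): only the r=5.5 cylinder is present, so the union is just that shape — area = 78.59 mm². Overall, the cross-section is a single solid region. Net area = 78.59 mm².

78.59 mm²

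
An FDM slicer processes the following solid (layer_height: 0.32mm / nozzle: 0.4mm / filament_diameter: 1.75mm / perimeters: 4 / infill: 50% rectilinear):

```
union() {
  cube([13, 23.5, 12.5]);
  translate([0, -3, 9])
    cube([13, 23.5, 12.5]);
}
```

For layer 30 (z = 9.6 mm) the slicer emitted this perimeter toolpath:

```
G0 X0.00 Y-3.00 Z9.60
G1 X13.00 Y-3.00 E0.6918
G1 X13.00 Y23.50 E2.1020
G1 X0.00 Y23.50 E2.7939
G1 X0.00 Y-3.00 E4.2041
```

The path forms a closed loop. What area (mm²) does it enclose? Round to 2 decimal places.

344.50 mm²

Apply the shoelace formula to the sequence of (X, Y) vertices; enclosed area = 344.50 mm².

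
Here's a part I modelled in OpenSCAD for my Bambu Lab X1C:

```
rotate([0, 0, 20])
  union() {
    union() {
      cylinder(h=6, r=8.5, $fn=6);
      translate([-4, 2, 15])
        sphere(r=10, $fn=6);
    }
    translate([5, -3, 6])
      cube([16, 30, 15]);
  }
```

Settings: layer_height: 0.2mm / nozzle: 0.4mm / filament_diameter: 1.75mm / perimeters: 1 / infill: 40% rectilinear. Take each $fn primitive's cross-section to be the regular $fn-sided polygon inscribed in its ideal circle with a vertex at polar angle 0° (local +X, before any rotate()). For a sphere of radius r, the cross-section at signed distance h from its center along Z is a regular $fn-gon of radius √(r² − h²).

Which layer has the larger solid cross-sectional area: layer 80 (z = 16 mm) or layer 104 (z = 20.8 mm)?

Layer 80 (z = 16): the cylinder is not intersected at this z (z outside [0, 6]); the r=10 sphere at (-4, 2) contributes a regular 6-gon of circumradius √(10²−1²) = 9.950 (area = (6/2)·9.950²·sin(360°/6) = 257.21 mm²); Merging all regions: only the r=10 sphere at (-4, 2) is present, so the union is just that shape — area = 257.21 mm²; the cube at (5, -3) (footprint 16×30) is included at this height (area 480.00 mm²); Combining (union): the regions partially overlap — summed areas 737.21 mm² minus the doubly-counted overlap 1.56 mm² gives 735.65 mm² — area = 735.65 mm²; (rotated 20° about Z; rotation is an isometry so areas/perimeters/island counts are preserved). So its area = 735.65 mm². Layer 104 (z = 20.8): the cylinder is absent (z outside [0, 6]); the sphere at (-4, 2): section is a regular 6-gon, circumradius = √(r²−h²) = √(10²−5.8²) = 8.146 (area = (6/2)·8.146²·sin(360°/6) = 172.41 mm²); Combining (union): only the r=10 sphere at (-4, 2) is present, so the union is just that shape — area = 172.41 mm²; the cube at (5, -3) (footprint 16×30) is included at this height (area 480.00 mm²); Taking the union: the 2 present regions are separate (no shared area or edge), so areas and boundary lengths simply add and each stays a separate island — area = 652.41 mm²; (whole slice rotated 20° about Z — lengths, areas and connectivity unchanged). So its area = 652.41 mm². Layer 80 is larger (735.65 vs 652.41 mm²).

layer 80 (z = 16 mm)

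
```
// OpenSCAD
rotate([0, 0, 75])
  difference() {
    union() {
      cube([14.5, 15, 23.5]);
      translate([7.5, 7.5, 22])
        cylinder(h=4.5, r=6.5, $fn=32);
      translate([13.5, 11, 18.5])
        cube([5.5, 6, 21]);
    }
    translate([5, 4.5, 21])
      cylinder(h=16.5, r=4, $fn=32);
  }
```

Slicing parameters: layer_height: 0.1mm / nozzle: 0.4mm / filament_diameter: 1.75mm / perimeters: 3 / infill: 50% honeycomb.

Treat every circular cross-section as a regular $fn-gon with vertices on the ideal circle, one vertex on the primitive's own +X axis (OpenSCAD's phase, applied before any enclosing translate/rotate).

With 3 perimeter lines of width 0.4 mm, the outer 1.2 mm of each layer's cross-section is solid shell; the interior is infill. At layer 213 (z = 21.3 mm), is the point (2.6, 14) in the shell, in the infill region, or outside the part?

shell

At z = 21.3 mm: the cube (footprint 14.5×15) is included at this height; the cylinder at (7.5, 7.5) does not reach this height (z outside [22, 26.5]); the cube at (13.5, 11) (footprint 5.5×6) is included at this height; Taking the union: the regions partially overlap (shared area 4.00 mm²), so overlapping operands fuse into one piece — 1 connected region; the r=4 cylinder at (5, 4.5) contributes a regular 32-gon of circumradius 4; Subtracting the remaining from the first: starting from the result so far, the r=4 cylinder at (5, 4.5) lies wholly inside it (removes its full 49.94 mm² and its 25.09 mm outline becomes a hole wall) — 1 connected region with 1 hole; (rotated 75° about Z; rotation is an isometry so areas/perimeters/island counts are preserved). Overall, the cross-section is one region with 1 hole. Undo the 75° rotation: the query point maps to (14.196, 1.112) in the un-rotated model frame. The nearest boundary edge runs (14.50, 11.00)→(14.50, 0.00); distance from the point to it = 0.30 mm. The point is inside the cross-section, 0.30 mm from the nearest boundary — within the 1.2 mm shell band (3 × 0.4).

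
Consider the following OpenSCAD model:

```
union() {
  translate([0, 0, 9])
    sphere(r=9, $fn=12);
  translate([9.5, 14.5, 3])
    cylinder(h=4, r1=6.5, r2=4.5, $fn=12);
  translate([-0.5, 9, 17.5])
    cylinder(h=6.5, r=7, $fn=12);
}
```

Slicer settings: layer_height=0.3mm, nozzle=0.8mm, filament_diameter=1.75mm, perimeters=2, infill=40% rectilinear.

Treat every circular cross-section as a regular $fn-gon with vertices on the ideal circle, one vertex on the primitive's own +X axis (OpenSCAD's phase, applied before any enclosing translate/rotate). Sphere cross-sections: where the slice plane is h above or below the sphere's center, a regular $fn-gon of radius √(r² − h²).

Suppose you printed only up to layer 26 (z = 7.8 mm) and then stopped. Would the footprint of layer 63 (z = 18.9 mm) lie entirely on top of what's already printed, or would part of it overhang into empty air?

Compare the two slices. At z = 7.8: the r=9 sphere contributes a regular 12-gon of circumradius √(9²−1.2²) = 8.920 (area = (12/2)·8.920²·sin(360°/12) = 238.68 mm²); the cone at (9.5, 14.5) is not intersected at this z (z outside [3, 7]); the cylinder at (-0.5, 9) is not intersected at this z (z outside [17.5, 24]); Combining (union): only the r=9 sphere is present, so the union is just that shape — area = 238.68 mm². At z = 18.9: the sphere is absent (|z−center|=9.900 > r=9); the cone at (9.5, 14.5) is not intersected at this z (z outside [3, 7]); the r=7 cylinder at (-0.5, 9) contributes a regular 12-gon of circumradius 7 (area = (12/2)·7.000²·sin(360°/12) = 147.00 mm²); Merging all regions: only the r=7 cylinder at (-0.5, 9) is present, so the union is just that shape — area = 147.00 mm². Checking containment: at z = 18.9 the cross-section extends beyond the z = 7.8 cross-section by about 89.60 mm².

part overhangs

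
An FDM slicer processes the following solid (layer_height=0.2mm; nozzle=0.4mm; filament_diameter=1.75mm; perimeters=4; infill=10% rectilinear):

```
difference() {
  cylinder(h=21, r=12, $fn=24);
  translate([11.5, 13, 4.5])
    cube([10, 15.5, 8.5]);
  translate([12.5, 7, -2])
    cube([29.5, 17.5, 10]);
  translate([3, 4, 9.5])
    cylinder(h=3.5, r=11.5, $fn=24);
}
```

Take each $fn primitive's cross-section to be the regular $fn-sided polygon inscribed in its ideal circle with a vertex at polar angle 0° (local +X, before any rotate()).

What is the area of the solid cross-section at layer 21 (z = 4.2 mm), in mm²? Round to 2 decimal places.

At z = 4.2 mm: the r=12 cylinder contributes a regular 24-gon of circumradius 12 (area = (24/2)·12.000²·sin(360°/24) = 447.24 mm²); the cube at (11.5, 13) does not reach this height (z outside [4.5, 13]); the 29.5×17.5 cube at (12.5, 7) contributes its full rectangle (area 516.25 mm²); the cylinder at (3, 4) does not reach this height (z outside [9.5, 13]); Taking the first minus the rest: starting from the r=12 cylinder (447.24 mm²), the 29.5×17.5 cube at (12.5, 7) misses the remaining region (no effect) — area = 447.24 mm². Overall, the cross-section is a single solid region. Net area = 447.24 mm².

447.24 mm²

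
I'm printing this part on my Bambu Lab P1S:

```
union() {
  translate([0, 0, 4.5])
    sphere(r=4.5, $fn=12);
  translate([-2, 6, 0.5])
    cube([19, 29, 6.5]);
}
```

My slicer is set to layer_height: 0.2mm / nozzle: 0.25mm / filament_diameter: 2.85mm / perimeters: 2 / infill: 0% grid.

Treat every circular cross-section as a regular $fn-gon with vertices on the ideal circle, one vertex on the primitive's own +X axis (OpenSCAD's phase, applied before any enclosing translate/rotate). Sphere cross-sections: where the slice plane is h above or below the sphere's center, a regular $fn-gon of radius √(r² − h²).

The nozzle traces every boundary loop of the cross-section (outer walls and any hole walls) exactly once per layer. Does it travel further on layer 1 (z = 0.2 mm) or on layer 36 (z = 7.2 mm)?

layer 36 (z = 7.2 mm)

Layer 1 (z = 0.2): the r=4.5 sphere contributes a regular 12-gon of circumradius √(4.5²−4.3²) = 1.327 (perimeter = 2·12·1.327·sin(180°/12) = 8.24 mm); the cube at (-2, 6) is not intersected at this z (z outside [0.5, 7]); Combining (union): only the r=4.5 sphere is present, so the union is just that shape — boundary = 8.24 mm. So its perimeter = 8.24 mm. Layer 36 (z = 7.2): the r=4.5 sphere contributes a regular 12-gon of circumradius √(4.5²−2.7²) = 3.600 (perimeter = 2·12·3.600·sin(180°/12) = 22.36 mm); the cube at (-2, 6) does not reach this height (z outside [0.5, 7]); Combining (union): only the r=4.5 sphere is present, so the union is just that shape — boundary = 22.36 mm. So its perimeter = 22.36 mm. Layer 36 is larger (22.36 vs 8.24 mm).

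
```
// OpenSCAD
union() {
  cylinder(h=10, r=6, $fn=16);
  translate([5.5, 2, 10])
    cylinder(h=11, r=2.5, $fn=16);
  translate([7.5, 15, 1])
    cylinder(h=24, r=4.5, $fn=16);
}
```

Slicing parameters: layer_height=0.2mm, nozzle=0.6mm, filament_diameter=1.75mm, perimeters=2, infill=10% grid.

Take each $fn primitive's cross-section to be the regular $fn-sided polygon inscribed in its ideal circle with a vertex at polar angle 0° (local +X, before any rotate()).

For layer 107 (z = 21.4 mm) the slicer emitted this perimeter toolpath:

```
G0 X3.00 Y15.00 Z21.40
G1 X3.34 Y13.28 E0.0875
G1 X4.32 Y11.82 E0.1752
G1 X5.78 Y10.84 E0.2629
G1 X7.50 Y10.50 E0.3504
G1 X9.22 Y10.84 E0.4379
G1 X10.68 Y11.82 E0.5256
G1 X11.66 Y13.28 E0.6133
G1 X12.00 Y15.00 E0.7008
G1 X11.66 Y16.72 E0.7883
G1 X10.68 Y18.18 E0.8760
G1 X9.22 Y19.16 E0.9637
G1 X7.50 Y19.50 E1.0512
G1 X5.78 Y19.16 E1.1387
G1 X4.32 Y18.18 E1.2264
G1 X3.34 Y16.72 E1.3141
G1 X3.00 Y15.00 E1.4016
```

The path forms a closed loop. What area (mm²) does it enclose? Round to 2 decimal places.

62.00 mm²

Apply the shoelace formula to the sequence of (X, Y) vertices; enclosed area = 62.00 mm².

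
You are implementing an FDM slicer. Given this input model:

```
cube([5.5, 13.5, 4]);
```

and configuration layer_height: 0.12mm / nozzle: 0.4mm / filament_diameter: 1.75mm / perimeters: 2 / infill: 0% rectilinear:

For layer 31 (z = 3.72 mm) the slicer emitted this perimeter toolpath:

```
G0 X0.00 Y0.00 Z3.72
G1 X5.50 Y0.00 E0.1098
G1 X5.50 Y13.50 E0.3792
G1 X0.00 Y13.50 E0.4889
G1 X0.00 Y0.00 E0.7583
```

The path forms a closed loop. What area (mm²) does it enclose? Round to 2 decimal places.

74.25 mm²

Apply the shoelace formula to the sequence of (X, Y) vertices; enclosed area = 74.25 mm².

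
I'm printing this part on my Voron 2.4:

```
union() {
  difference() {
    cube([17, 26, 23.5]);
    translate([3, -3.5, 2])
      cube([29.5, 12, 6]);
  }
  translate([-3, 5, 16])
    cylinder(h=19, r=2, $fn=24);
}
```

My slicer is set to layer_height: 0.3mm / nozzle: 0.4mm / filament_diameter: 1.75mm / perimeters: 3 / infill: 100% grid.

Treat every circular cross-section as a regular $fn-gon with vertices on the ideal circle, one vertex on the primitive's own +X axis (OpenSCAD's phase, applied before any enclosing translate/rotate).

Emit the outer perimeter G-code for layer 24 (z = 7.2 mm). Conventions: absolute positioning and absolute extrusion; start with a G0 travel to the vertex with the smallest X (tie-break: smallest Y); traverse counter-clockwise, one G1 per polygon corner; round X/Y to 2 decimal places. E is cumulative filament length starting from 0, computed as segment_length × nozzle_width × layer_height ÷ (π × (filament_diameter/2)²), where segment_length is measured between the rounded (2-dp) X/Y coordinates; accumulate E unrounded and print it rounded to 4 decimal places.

At z = 7.2 mm: the cube is present — its section is the full 17×26 rectangle; the cube at (3, -3.5) is present — its section is the full 29.5×12 rectangle; After the difference (first − rest): starting from the 17×26 cube, the 29.5×12 cube at (3, -3.5) partially overlaps it — only the 119.00 mm² overlap (of its 354.00 mm²) is removed, clipping the outline — 1 connected region; the cylinder at (-3, 5) does not reach this height (z outside [16, 35]); Merging all regions: only the result so far is present, so the union is just that shape — 1 connected region. The outline is a single polygon with 6 vertices. Extrusion per mm of travel: 0.4 × 0.3 / (π × 0.875²) = 0.049890. Accumulating E over each segment gives final E = 4.2906.

G0 X0.00 Y0.00 Z7.20
G1 X3.00 Y0.00 E0.1497
G1 X3.00 Y8.50 E0.5737
G1 X17.00 Y8.50 E1.2722
G1 X17.00 Y26.00 E2.1453
G1 X0.00 Y26.00 E2.9934
G1 X0.00 Y0.00 E4.2906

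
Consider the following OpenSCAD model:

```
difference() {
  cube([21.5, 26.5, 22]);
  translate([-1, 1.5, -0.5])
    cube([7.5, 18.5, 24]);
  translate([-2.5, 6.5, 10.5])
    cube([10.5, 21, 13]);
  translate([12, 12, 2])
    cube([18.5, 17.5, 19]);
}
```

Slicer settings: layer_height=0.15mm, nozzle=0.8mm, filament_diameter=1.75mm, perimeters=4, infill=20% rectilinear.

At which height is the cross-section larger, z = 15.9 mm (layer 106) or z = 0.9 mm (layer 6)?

Layer 106 (z = 15.9): the cube is present — its section is the full 21.5×26.5 rectangle (area 569.75 mm²); the cube at (-1, 1.5) is present — its section is the full 7.5×18.5 rectangle (area 138.75 mm²); the cube at (-2.5, 6.5) is present — its section is the full 10.5×21 rectangle (area 220.50 mm²); the cube at (12, 12) is present — its section is the full 18.5×17.5 rectangle (area 323.75 mm²); After the difference (first − rest): starting from the 21.5×26.5 cube (569.75 mm²), the 7.5×18.5 cube at (-1, 1.5) partially overlaps it — only the 120.25 mm² overlap (of its 138.75 mm²) is removed, clipping the outline; the 10.5×21 cube at (-2.5, 6.5) partially overlaps it — only the 72.25 mm² overlap (of its 220.50 mm²) is removed, clipping the outline; the 18.5×17.5 cube at (12, 12) partially overlaps it — only the 137.75 mm² overlap (of its 323.75 mm²) is removed, clipping the outline — area = 239.50 mm². So its area = 239.50 mm². Layer 6 (z = 0.9): the cube (footprint 21.5×26.5) is included at this height (area 569.75 mm²); the cube at (-1, 1.5) is present — its section is the full 7.5×18.5 rectangle (area 138.75 mm²); the cube at (-2.5, 6.5) is absent (z outside [10.5, 23.5]); the cube at (12, 12) is absent (z outside [2, 21]); Subtracting the remaining from the first: starting from the 21.5×26.5 cube (569.75 mm²), the 7.5×18.5 cube at (-1, 1.5) partially overlaps it — only the 120.25 mm² overlap (of its 138.75 mm²) is removed, clipping the outline — area = 449.50 mm². So its area = 449.50 mm². Layer 6 is larger (449.50 vs 239.50 mm²).

layer 6 (z = 0.9 mm)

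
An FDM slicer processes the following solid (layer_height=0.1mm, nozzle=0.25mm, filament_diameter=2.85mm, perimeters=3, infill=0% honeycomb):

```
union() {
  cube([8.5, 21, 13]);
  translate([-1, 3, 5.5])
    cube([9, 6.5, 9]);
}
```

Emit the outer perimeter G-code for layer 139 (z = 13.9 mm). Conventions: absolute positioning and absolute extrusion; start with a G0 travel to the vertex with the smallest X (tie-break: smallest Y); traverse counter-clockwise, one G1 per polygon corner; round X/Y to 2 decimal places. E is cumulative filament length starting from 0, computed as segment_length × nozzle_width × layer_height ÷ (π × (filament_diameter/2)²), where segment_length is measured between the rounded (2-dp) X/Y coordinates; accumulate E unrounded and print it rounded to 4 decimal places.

At z = 13.9 mm: the cube is not intersected at this z (z outside [0, 13]); the cube at (-1, 3) is present — its section is the full 9×6.5 rectangle; Merging all regions: only the 9×6.5 cube at (-1, 3) is present, so the union is just that shape — 1 connected region. The outline is a single polygon with 4 vertices. Extrusion per mm of travel: 0.25 × 0.1 / (π × 1.425²) = 0.003919. Accumulating E over each segment gives final E = 0.1215.

G0 X-1.00 Y3.00 Z13.90
G1 X8.00 Y3.00 E0.0353
G1 X8.00 Y9.50 E0.0607
G1 X-1.00 Y9.50 E0.0960
G1 X-1.00 Y3.00 E0.1215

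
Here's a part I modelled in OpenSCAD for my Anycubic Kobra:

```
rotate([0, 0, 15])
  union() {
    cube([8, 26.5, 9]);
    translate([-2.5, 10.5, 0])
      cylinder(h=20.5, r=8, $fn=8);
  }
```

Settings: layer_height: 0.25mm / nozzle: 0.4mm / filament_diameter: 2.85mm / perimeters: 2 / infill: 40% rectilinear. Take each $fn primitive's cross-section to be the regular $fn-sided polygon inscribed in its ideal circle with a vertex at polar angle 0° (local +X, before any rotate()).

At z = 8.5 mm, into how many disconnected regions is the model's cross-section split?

1

At z = 8.5 mm: the cube (footprint 8×26.5) is included at this height; the r=8 cylinder at (-2.5, 10.5) contributes a regular 8-gon of circumradius 8; Merging all regions: the regions partially overlap (shared area 53.10 mm²), so overlapping operands fuse into one piece — 1 connected region; (rotated 15° about Z; rotation is an isometry so areas/perimeters/island counts are preserved). The result has 1 disconnected region.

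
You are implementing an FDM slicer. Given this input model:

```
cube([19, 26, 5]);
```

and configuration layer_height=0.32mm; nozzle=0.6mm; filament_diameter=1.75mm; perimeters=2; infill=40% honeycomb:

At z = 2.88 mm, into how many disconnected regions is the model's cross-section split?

At z = 2.88 mm: the 19×26 cube contributes its full rectangle. The result has 1 disconnected region.

1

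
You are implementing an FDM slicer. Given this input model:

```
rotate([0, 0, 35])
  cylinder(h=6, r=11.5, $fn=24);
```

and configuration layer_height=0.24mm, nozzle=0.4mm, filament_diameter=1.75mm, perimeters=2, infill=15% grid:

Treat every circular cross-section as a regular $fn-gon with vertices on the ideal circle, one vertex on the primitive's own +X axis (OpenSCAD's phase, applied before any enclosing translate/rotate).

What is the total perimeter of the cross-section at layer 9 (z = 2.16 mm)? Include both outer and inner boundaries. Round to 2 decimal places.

72.05 mm

At z = 2.16 mm: the r=11.5 cylinder gives a regular 24-gon of circumradius 11.5 (constant along its height) (perimeter = 2·24·11.500·sin(180°/24) = 72.05 mm); (rotated 35° about Z; rotation is an isometry so areas/perimeters/island counts are preserved). Overall, the cross-section is a single solid region. Total boundary length (outer) = 72.05 mm.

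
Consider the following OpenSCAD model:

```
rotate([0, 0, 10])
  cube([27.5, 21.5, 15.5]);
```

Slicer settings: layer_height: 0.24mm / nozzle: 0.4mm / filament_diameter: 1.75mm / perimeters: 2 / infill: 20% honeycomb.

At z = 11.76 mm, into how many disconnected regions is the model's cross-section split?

1

At z = 11.76 mm: the cube (footprint 27.5×21.5) is included at this height; (whole slice rotated 10° about Z — lengths, areas and connectivity unchanged). The result has 1 disconnected region.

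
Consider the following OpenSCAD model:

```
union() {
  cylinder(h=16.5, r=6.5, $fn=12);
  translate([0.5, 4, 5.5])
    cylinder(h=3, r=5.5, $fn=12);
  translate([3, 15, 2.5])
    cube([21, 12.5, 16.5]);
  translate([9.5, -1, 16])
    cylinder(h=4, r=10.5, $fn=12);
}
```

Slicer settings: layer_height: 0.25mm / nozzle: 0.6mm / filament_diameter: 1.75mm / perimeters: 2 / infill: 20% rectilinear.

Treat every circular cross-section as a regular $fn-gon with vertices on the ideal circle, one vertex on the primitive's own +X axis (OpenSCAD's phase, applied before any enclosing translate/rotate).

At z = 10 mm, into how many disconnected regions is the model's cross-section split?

At z = 10 mm: the cylinder: section is a regular 12-gon, circumradius r=6.5; the cylinder at (0.5, 4) is not intersected at this z (z outside [5.5, 8.5]); the cube at (3, 15) (footprint 21×12.5) is included at this height; the cylinder at (9.5, -1) is absent (z outside [16, 20]); Merging all regions: the 2 present regions are separate (no shared area or edge), so areas and boundary lengths simply add and each stays a separate island — 2 connected regions. The result has 2 disconnected regions.

2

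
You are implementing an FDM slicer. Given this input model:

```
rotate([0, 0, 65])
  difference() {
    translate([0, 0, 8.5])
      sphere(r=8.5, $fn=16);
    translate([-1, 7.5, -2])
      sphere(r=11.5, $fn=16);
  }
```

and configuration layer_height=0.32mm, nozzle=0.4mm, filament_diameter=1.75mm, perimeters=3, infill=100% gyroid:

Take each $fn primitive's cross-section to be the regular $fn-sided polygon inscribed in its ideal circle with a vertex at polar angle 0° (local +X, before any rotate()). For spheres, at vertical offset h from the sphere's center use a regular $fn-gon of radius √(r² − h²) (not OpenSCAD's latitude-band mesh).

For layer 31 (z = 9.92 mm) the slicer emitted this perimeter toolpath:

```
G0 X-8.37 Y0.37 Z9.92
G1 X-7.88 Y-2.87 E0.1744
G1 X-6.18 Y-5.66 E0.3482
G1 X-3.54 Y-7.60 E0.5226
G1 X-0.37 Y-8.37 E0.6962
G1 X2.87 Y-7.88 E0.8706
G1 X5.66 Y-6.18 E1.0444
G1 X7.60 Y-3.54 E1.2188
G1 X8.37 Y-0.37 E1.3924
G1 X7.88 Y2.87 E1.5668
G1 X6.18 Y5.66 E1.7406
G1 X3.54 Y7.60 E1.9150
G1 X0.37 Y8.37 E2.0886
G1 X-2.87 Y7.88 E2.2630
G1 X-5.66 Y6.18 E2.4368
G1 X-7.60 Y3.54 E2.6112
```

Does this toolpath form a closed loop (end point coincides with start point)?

Start point (G0): (-8.37, 0.37). End point (last G1): the path does not return to the start — open.

no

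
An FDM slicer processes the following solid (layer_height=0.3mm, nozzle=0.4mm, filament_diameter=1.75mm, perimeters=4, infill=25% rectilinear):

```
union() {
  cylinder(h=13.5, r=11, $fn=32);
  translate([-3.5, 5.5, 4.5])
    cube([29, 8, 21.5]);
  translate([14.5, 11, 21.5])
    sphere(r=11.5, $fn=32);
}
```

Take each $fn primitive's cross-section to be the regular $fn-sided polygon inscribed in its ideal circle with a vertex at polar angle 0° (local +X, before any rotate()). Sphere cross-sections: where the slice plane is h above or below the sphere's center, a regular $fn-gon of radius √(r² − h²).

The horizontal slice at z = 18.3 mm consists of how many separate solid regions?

1

At z = 18.3 mm: the cylinder does not reach this height (z outside [0, 13.5]); the cube at (-3.5, 5.5) (footprint 29×8) is included at this height; the r=11.5 sphere at (14.5, 11) slices to a regular 32-gon of circumradius 11.046 (√(r²−h²) with h=3.2 from center); Taking the union: the regions partially overlap (shared area 170.43 mm²), so overlapping operands fuse into one piece — 1 connected region. The result has 1 disconnected region.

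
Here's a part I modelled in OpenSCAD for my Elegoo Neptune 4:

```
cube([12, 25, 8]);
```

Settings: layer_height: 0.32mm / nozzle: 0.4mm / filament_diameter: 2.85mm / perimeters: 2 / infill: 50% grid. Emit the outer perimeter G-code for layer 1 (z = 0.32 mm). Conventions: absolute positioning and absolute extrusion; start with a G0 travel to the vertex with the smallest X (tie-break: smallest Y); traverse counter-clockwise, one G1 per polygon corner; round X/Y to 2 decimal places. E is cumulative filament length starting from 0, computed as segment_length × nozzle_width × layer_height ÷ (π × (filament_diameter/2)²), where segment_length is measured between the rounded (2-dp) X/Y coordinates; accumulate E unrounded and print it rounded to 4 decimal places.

G0 X0.00 Y0.00 Z0.32
G1 X12.00 Y0.00 E0.2408
G1 X12.00 Y25.00 E0.7424
G1 X0.00 Y25.00 E0.9832
G1 X0.00 Y0.00 E1.4848

At z = 0.32 mm: the cube (footprint 12×25) is included at this height. The outline is a single polygon with 4 vertices. Extrusion per mm of travel: 0.4 × 0.32 / (π × 1.425²) = 0.020065. Accumulating E over each segment gives final E = 1.4848.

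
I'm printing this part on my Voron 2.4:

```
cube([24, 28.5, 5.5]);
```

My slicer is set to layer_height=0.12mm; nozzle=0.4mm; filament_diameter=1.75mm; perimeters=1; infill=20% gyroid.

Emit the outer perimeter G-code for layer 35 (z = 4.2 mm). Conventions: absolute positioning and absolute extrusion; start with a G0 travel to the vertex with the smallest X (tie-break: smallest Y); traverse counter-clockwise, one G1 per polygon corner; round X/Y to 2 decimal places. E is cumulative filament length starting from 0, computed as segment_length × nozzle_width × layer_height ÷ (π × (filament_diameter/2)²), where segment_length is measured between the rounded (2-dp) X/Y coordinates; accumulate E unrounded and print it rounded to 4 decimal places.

At z = 4.2 mm: the cube is present — its section is the full 24×28.5 rectangle. The outline is a single polygon with 4 vertices. Extrusion per mm of travel: 0.4 × 0.12 / (π × 0.875²) = 0.019956. Accumulating E over each segment gives final E = 2.0954.

G0 X0.00 Y0.00 Z4.20
G1 X24.00 Y0.00 E0.4789
G1 X24.00 Y28.50 E1.0477
G1 X0.00 Y28.50 E1.5266
G1 X0.00 Y0.00 E2.0954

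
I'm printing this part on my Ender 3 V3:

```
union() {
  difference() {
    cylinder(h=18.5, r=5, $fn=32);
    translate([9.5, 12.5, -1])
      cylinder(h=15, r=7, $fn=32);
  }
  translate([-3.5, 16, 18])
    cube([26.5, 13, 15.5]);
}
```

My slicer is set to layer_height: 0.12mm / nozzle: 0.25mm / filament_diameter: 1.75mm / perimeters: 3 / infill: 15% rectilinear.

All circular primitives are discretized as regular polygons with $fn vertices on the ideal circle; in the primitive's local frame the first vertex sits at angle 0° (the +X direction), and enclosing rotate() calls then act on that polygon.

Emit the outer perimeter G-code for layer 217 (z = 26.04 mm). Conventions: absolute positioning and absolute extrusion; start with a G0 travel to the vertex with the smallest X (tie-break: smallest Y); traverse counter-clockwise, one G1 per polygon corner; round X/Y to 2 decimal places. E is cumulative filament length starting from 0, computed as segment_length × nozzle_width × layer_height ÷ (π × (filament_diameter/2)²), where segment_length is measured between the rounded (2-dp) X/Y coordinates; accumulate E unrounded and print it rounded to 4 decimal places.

G0 X-3.50 Y16.00 Z26.04
G1 X23.00 Y16.00 E0.3305
G1 X23.00 Y29.00 E0.4927
G1 X-3.50 Y29.00 E0.8232
G1 X-3.50 Y16.00 E0.9853

At z = 26.04 mm: the cylinder is absent (z outside [0, 18.5]); the cylinder at (9.5, 12.5) is absent (z outside [-1, 14]); Subtracting the remaining from the first: the first operand is absent here, so nothing remains; the cube at (-3.5, 16) (footprint 26.5×13) is included at this height; Combining (union): only the 26.5×13 cube at (-3.5, 16) is present, so the union is just that shape — 1 connected region. The outline is a single polygon with 4 vertices. Extrusion per mm of travel: 0.25 × 0.12 / (π × 0.875²) = 0.012473. Accumulating E over each segment gives final E = 0.9853.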